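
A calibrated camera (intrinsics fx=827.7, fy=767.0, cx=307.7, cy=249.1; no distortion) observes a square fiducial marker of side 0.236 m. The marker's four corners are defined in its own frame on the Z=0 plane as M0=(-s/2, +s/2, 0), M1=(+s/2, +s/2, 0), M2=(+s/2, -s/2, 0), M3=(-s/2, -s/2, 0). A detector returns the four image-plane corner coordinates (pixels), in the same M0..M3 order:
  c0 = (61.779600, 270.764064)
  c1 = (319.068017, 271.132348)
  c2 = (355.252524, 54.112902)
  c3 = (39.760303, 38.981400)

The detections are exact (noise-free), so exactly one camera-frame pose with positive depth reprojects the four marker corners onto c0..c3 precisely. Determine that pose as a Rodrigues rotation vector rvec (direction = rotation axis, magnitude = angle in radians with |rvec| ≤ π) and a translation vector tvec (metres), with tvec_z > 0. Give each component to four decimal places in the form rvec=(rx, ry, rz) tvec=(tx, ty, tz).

Intrinsics K: fx=827.7, fy=767.0, cx=307.7, cy=249.1
Marker side s = 0.236 m; corners in marker frame (Z=0):
  M0 = (-0.1180, +0.1180, 0)
  M1 = (+0.1180, +0.1180, 0)
  M2 = (+0.1180, -0.1180, 0)
  M3 = (-0.1180, -0.1180, 0)
Detected image corners:
  c0 = (61.779600, 270.764064) px
  c1 = (319.068017, 271.132348) px
  c2 = (355.252524, 54.112902) px
  c3 = (39.760303, 38.981400) px
Planar DLT: solve 8×8 A·h = b for H (H[2,2]=1):
  H  [+1249.15968 +134.59591 +197.80693]
  H  [+69.13635 +1087.61669 +170.34431]
  H  [+0.24882 +0.86731 +1.00000]
B = K⁻¹H; ‖b₁‖=1.438410, ‖b₂‖=1.438410; λ = 2/(‖b₁‖+‖b₂‖) = 0.695212, sign → tz>0 ⇒ λ=+0.695212
r₁ = λ·B[:,0] = (+0.98490,+0.00649,+0.17298); r₂ = λ·B[:,1] = (-0.11110,+0.79000,+0.60296)
r₃ = r₁×r₂ = (-0.13274,-0.61308,+0.77879); SVD([r₁ r₂ r₃]) → R = UVᵀ:
  R  [+0.98490 -0.11110 -0.13274]
  R  [+0.00649 +0.79000 -0.61308]
  R  [+0.17298 +0.60296 +0.77879]
t = (-0.09230, -0.07138, +0.69521) m
tr R = 2.553689; θ = arccos((tr R − 1)/2) = 0.681157 rad = 39.027°
axis k = ((R−Rᵀ)₃₂, (R−Rᵀ)₁₃, (R−Rᵀ)₂₁) / (2 sinθ) = (+0.965584, -0.242755, +0.093370)
rvec = θ·k = (+0.657714, -0.165354, +0.063599)

rvec=(0.6577, -0.1654, 0.0636) tvec=(-0.0923, -0.0714, 0.6952)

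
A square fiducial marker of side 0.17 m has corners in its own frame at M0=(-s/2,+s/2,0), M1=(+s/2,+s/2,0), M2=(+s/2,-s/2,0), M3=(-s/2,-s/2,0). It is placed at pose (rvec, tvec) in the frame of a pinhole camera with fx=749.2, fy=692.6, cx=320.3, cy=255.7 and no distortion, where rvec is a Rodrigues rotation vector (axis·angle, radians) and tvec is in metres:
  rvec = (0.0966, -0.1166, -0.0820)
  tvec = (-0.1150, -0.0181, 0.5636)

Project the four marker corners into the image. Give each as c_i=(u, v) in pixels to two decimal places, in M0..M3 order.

c0=(63.73, 346.34) c1=(288.87, 325.72) c2=(270.77, 120.96) c3=(37.93, 135.07)

Intrinsics K: fx=749.2, fy=692.6, cx=320.3, cy=255.7
Marker side s = 0.17 m; corners in marker frame (Z=0):
  M0 = (-0.0850, +0.0850, 0)
  M1 = (+0.0850, +0.0850, 0)
  M2 = (+0.0850, -0.0850, 0)
  M3 = (-0.0850, -0.0850, 0)
rvec = (0.0966, -0.1166, -0.0820), |rvec| = θ = 0.17220 rad = 9.866°
Rodrigues: sinθ=0.17135, 1−cosθ=0.01479; R = I + sinθ·[k]× + (1−cosθ)·[k]×²:
    [+0.98987 +0.07598 -0.11998]
    [-0.08721 +0.99199 -0.09135]
    [+0.11207 +0.10089 +0.98856]
t = (-0.1150, -0.0181, 0.5636) m
M0: Pc = R·M0+t = (-0.19268, +0.07363, +0.56265); u = 749.2·(-0.19268)/0.56265 + 320.3 = 63.7350, v = 692.6·(+0.07363)/0.56265 + 255.7 = 346.3387
M1: Pc = R·M1+t = (-0.02440, +0.05881, +0.58170); u = 749.2·(-0.02440)/0.58170 + 320.3 = 288.8698, v = 692.6·(+0.05881)/0.58170 + 255.7 = 325.7172
M2: Pc = R·M2+t = (-0.03732, -0.10983, +0.56455); u = 749.2·(-0.03732)/0.56455 + 320.3 = 270.7742, v = 692.6·(-0.10983)/0.56455 + 255.7 = 120.9557
M3: Pc = R·M3+t = (-0.20560, -0.09501, +0.54550); u = 749.2·(-0.20560)/0.54550 + 320.3 = 37.9286, v = 692.6·(-0.09501)/0.54550 + 255.7 = 135.0739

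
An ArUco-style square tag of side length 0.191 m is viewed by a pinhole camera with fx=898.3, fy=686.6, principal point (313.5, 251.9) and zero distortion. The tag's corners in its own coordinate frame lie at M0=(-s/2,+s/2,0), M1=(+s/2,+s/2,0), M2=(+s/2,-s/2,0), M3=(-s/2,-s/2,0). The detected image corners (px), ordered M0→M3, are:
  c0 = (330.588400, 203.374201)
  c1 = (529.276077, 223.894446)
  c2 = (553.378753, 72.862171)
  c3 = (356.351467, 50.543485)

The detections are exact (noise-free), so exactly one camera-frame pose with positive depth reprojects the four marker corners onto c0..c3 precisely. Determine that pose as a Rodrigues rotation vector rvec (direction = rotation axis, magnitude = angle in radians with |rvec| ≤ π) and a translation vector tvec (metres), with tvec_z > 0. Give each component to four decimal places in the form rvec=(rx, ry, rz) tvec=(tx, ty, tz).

rvec=(-0.0265, -0.0589, 0.1293) tvec=(0.1228, -0.1419, 0.8513)

Intrinsics K: fx=898.3, fy=686.6, cx=313.5, cy=251.9
Marker side s = 0.191 m; corners in marker frame (Z=0):
  M0 = (-0.0955, +0.0955, 0)
  M1 = (+0.0955, +0.0955, 0)
  M2 = (+0.0955, -0.0955, 0)
  M3 = (-0.0955, -0.0955, 0)
Detected image corners:
  c0 = (330.588400, 203.374201) px
  c1 = (529.276077, 223.894446) px
  c2 = (553.378753, 72.862171) px
  c3 = (356.351467, 50.543485) px
Planar DLT: solve 8×8 A·h = b for H (H[2,2]=1):
  H  [+1065.51976 -146.21421 +443.07373]
  H  [+121.38067 +790.53605 +137.47957]
  H  [+0.06698 -0.03550 +1.00000]
B = K⁻¹H; ‖b₁‖=1.174608, ‖b₂‖=1.174608; λ = 2/(‖b₁‖+‖b₂‖) = 0.851348, sign → tz>0 ⇒ λ=+0.851348
r₁ = λ·B[:,0] = (+0.98993,+0.12959,+0.05702); r₂ = λ·B[:,1] = (-0.12803,+0.99131,-0.03022)
r₃ = r₁×r₂ = (-0.06044,+0.02261,+0.99792); SVD([r₁ r₂ r₃]) → R = UVᵀ:
  R  [+0.98993 -0.12803 -0.06044]
  R  [+0.12959 +0.99131 +0.02261]
  R  [+0.05702 -0.03022 +0.99792]
t = (+0.12280, -0.14188, +0.85135) m
tr R = 2.979153; θ = arccos((tr R − 1)/2) = 0.144510 rad = 8.280°
axis k = ((R−Rᵀ)₃₂, (R−Rᵀ)₁₃, (R−Rᵀ)₂₁) / (2 sinθ) = (-0.183443, -0.407844, +0.894434)
rvec = θ·k = (-0.026509, -0.058938, +0.129255)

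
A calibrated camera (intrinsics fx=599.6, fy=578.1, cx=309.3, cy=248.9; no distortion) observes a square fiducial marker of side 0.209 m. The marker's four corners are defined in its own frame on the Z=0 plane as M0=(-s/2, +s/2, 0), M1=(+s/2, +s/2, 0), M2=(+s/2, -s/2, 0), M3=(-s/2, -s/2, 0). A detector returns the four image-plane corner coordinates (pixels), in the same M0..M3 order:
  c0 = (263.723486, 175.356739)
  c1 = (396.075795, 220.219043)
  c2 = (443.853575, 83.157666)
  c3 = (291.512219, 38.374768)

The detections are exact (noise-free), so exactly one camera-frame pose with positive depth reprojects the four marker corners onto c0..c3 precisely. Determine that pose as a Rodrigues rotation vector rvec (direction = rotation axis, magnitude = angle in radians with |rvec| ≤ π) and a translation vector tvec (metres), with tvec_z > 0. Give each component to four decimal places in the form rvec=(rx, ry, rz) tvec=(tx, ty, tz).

Intrinsics K: fx=599.6, fy=578.1, cx=309.3, cy=248.9
Marker side s = 0.209 m; corners in marker frame (Z=0):
  M0 = (-0.1045, +0.1045, 0)
  M1 = (+0.1045, +0.1045, 0)
  M2 = (+0.1045, -0.1045, 0)
  M3 = (-0.1045, -0.1045, 0)
Detected image corners:
  c0 = (263.723486, 175.356739) px
  c1 = (396.075795, 220.219043) px
  c2 = (443.853575, 83.157666) px
  c3 = (291.512219, 38.374768) px
Planar DLT: solve 8×8 A·h = b for H (H[2,2]=1):
  H  [+606.57352 +35.63285 +346.04906]
  H  [+188.00098 +735.43507 +133.21863]
  H  [-0.20478 +0.61753 +1.00000]
B = K⁻¹H; ‖b₁‖=1.208757, ‖b₂‖=1.208757; λ = 2/(‖b₁‖+‖b₂‖) = 0.827296, sign → tz>0 ⇒ λ=+0.827296
r₁ = λ·B[:,0] = (+0.92431,+0.34198,-0.16941); r₂ = λ·B[:,1] = (-0.21437,+0.83249,+0.51088)
r₃ = r₁×r₂ = (+0.31575,-0.43590,+0.84279); SVD([r₁ r₂ r₃]) → R = UVᵀ:
  R  [+0.92431 -0.21437 +0.31575]
  R  [+0.34198 +0.83249 -0.43590]
  R  [-0.16941 +0.51088 +0.84279]
t = (+0.05070, -0.16555, +0.82730) m
tr R = 2.599592; θ = arccos((tr R − 1)/2) = 0.643841 rad = 36.889°
axis k = ((R−Rᵀ)₃₂, (R−Rᵀ)₁₃, (R−Rᵀ)₂₁) / (2 sinθ) = (+0.788626, +0.404120, +0.463418)
rvec = θ·k = (+0.507750, +0.260189, +0.298368)

rvec=(0.5078, 0.2602, 0.2984) tvec=(0.0507, -0.1655, 0.8273)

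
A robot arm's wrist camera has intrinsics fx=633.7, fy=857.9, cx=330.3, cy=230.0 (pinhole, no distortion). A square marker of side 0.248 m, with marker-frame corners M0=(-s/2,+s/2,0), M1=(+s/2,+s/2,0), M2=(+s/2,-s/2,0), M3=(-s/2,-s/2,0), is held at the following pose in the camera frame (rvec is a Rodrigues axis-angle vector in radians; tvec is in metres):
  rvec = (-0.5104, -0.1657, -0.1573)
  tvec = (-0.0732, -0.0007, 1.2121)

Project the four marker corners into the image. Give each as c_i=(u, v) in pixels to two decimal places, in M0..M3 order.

c0=(234.66, 320.76) c1=(368.63, 297.49) c2=(342.06, 149.92) c3=(219.62, 165.24)

Intrinsics K: fx=633.7, fy=857.9, cx=330.3, cy=230.0
Marker side s = 0.248 m; corners in marker frame (Z=0):
  M0 = (-0.1240, +0.1240, 0)
  M1 = (+0.1240, +0.1240, 0)
  M2 = (+0.1240, -0.1240, 0)
  M3 = (-0.1240, -0.1240, 0)
rvec = (-0.5104, -0.1657, -0.1573), |rvec| = θ = 0.55920 rad = 32.040°
Rodrigues: sinθ=0.53051, 1−cosθ=0.15232; R = I + sinθ·[k]× + (1−cosθ)·[k]×²:
    [+0.97457 +0.19043 -0.11809]
    [-0.10803 +0.86105 +0.49691]
    [+0.19631 -0.47152 +0.85973]
t = (-0.0732, -0.0007, 1.2121) m
M0: Pc = R·M0+t = (-0.17043, +0.11947, +1.12929); u = 633.7·(-0.17043)/1.12929 + 330.3 = 234.6609, v = 857.9·(+0.11947)/1.12929 + 230.0 = 320.7565
M1: Pc = R·M1+t = (+0.07126, +0.09267, +1.17797); u = 633.7·(+0.07126)/1.17797 + 330.3 = 368.6347, v = 857.9·(+0.09267)/1.17797 + 230.0 = 297.4933
M2: Pc = R·M2+t = (+0.02403, -0.12087, +1.29491); u = 633.7·(+0.02403)/1.29491 + 330.3 = 342.0619, v = 857.9·(-0.12087)/1.29491 + 230.0 = 149.9238
M3: Pc = R·M3+t = (-0.21766, -0.09407, +1.24623); u = 633.7·(-0.21766)/1.24623 + 330.3 = 219.6210, v = 857.9·(-0.09407)/1.24623 + 230.0 = 165.2393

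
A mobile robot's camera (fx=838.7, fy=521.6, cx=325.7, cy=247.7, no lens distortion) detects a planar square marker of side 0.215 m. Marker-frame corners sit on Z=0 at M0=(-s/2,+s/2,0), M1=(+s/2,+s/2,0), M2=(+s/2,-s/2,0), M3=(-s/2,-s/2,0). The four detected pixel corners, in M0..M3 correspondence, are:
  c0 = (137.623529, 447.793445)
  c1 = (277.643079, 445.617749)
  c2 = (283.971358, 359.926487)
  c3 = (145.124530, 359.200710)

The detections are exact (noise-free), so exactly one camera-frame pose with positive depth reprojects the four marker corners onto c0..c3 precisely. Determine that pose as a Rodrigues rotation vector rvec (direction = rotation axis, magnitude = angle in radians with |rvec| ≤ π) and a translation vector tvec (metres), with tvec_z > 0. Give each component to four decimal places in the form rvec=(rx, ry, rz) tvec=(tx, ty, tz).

Intrinsics K: fx=838.7, fy=521.6, cx=325.7, cy=247.7
Marker side s = 0.215 m; corners in marker frame (Z=0):
  M0 = (-0.1075, +0.1075, 0)
  M1 = (+0.1075, +0.1075, 0)
  M2 = (+0.1075, -0.1075, 0)
  M3 = (-0.1075, -0.1075, 0)
Detected image corners:
  c0 = (137.623529, 447.793445) px
  c1 = (277.643079, 445.617749) px
  c2 = (283.971358, 359.926487) px
  c3 = (145.124530, 359.200710) px
Planar DLT: solve 8×8 A·h = b for H (H[2,2]=1):
  H  [+681.15250 -38.75508 +212.26099]
  H  [+58.97676 +392.51996 +402.98125]
  H  [+0.15460 -0.03145 +1.00000]
B = K⁻¹H; ‖b₁‖=0.768863, ‖b₂‖=0.768863; λ = 2/(‖b₁‖+‖b₂‖) = 1.300622, sign → tz>0 ⇒ λ=+1.300622
r₁ = λ·B[:,0] = (+0.97822,+0.05157,+0.20108); r₂ = λ·B[:,1] = (-0.04421,+0.99818,-0.04091)
r₃ = r₁×r₂ = (-0.20282,+0.03113,+0.97872); SVD([r₁ r₂ r₃]) → R = UVᵀ:
  R  [+0.97822 -0.04421 -0.20282]
  R  [+0.05157 +0.99818 +0.03113]
  R  [+0.20108 -0.04091 +0.97872]
t = (-0.17592, +0.38720, +1.30062) m
tr R = 2.955121; θ = arccos((tr R − 1)/2) = 0.212245 rad = 12.161°
axis k = ((R−Rᵀ)₃₂, (R−Rᵀ)₁₃, (R−Rᵀ)₂₁) / (2 sinθ) = (-0.170975, -0.958687, +0.227347)
rvec = θ·k = (-0.036289, -0.203477, +0.048253)

rvec=(-0.0363, -0.2035, 0.0483) tvec=(-0.1759, 0.3872, 1.3006)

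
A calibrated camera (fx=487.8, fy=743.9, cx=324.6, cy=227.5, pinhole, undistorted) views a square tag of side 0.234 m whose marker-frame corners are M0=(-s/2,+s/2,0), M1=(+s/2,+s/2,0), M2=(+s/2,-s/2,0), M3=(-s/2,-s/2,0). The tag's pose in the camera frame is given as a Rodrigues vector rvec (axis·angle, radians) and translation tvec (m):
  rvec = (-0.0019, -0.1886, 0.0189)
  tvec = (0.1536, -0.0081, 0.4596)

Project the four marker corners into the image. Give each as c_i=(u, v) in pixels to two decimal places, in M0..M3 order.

c0=(365.34, 408.97) c1=(594.63, 399.28) c2=(598.56, 37.87) c3=(370.11, 11.34)

Intrinsics K: fx=487.8, fy=743.9, cx=324.6, cy=227.5
Marker side s = 0.234 m; corners in marker frame (Z=0):
  M0 = (-0.1170, +0.1170, 0)
  M1 = (+0.1170, +0.1170, 0)
  M2 = (+0.1170, -0.1170, 0)
  M3 = (-0.1170, -0.1170, 0)
rvec = (-0.0019, -0.1886, 0.0189), |rvec| = θ = 0.18955 rad = 10.861°
Rodrigues: sinθ=0.18842, 1−cosθ=0.01791; R = I + sinθ·[k]× + (1−cosθ)·[k]×²:
    [+0.98209 -0.01861 -0.18749]
    [+0.01897 +0.99982 +0.00011]
    [+0.18745 -0.00367 +0.98227]
t = (0.1536, -0.0081, 0.4596) m
M0: Pc = R·M0+t = (+0.03652, +0.10666, +0.43724); u = 487.8·(+0.03652)/0.43724 + 324.6 = 365.3411, v = 743.9·(+0.10666)/0.43724 + 227.5 = 408.9668
M1: Pc = R·M1+t = (+0.26633, +0.11110, +0.48110); u = 487.8·(+0.26633)/0.48110 + 324.6 = 594.6345, v = 743.9·(+0.11110)/0.48110 + 227.5 = 399.2838
M2: Pc = R·M2+t = (+0.27068, -0.12286, +0.48196); u = 487.8·(+0.27068)/0.48196 + 324.6 = 598.5610, v = 743.9·(-0.12286)/0.48196 + 227.5 = 37.8674
M3: Pc = R·M3+t = (+0.04087, -0.12730, +0.43810); u = 487.8·(+0.04087)/0.43810 + 324.6 = 370.1098, v = 743.9·(-0.12730)/0.43810 + 227.5 = 11.3447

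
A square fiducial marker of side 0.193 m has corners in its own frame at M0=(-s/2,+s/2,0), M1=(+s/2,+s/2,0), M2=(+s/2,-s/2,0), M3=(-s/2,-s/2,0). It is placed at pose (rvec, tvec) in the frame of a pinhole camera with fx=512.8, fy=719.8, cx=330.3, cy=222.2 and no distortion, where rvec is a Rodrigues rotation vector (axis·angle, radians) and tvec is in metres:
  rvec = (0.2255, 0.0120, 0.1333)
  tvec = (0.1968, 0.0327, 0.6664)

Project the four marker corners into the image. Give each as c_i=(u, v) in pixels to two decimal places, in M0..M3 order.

Intrinsics K: fx=512.8, fy=719.8, cx=330.3, cy=222.2
Marker side s = 0.193 m; corners in marker frame (Z=0):
  M0 = (-0.0965, +0.0965, 0)
  M1 = (+0.0965, +0.0965, 0)
  M2 = (+0.0965, -0.0965, 0)
  M3 = (-0.0965, -0.0965, 0)
rvec = (0.2255, 0.0120, 0.1333), |rvec| = θ = 0.26223 rad = 15.025°
Rodrigues: sinθ=0.25923, 1−cosθ=0.03419; R = I + sinθ·[k]× + (1−cosθ)·[k]×²:
    [+0.99109 -0.13043 +0.02681]
    [+0.13312 +0.96589 -0.22213]
    [+0.00308 +0.22372 +0.97465]
t = (0.1968, 0.0327, 0.6664) m
M0: Pc = R·M0+t = (+0.08857, +0.11306, +0.68769); u = 512.8·(+0.08857)/0.68769 + 330.3 = 396.3471, v = 719.8·(+0.11306)/0.68769 + 222.2 = 340.5406
M1: Pc = R·M1+t = (+0.27985, +0.13875, +0.68829); u = 512.8·(+0.27985)/0.68829 + 330.3 = 538.8021, v = 719.8·(+0.13875)/0.68829 + 222.2 = 367.3074
M2: Pc = R·M2+t = (+0.30503, -0.04766, +0.64511); u = 512.8·(+0.30503)/0.64511 + 330.3 = 572.7679, v = 719.8·(-0.04766)/0.64511 + 222.2 = 169.0199
M3: Pc = R·M3+t = (+0.11375, -0.07335, +0.64451); u = 512.8·(+0.11375)/0.64451 + 330.3 = 420.8008, v = 719.8·(-0.07335)/0.64451 + 222.2 = 140.2770

c0=(396.35, 340.54) c1=(538.80, 367.31) c2=(572.77, 169.02) c3=(420.80, 140.28)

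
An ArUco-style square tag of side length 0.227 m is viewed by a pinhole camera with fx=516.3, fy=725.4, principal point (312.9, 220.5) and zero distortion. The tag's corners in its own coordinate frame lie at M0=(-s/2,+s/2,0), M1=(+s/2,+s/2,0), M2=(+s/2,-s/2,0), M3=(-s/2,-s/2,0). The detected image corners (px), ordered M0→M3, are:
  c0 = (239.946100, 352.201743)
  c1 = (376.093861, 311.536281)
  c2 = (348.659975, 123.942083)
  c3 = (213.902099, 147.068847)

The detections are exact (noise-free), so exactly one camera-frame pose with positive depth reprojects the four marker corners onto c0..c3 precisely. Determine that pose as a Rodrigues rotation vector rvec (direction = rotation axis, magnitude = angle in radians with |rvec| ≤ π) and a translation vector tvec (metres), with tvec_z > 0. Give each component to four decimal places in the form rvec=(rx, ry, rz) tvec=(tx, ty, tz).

rvec=(-0.1272, -0.3035, -0.1762) tvec=(-0.0248, 0.0127, 0.8221)

Intrinsics K: fx=516.3, fy=725.4, cx=312.9, cy=220.5
Marker side s = 0.227 m; corners in marker frame (Z=0):
  M0 = (-0.1135, +0.1135, 0)
  M1 = (+0.1135, +0.1135, 0)
  M2 = (+0.1135, -0.1135, 0)
  M3 = (-0.1135, -0.1135, 0)
Detected image corners:
  c0 = (239.946100, 352.201743) px
  c1 = (376.093861, 311.536281) px
  c2 = (348.659975, 123.942083) px
  c3 = (213.902099, 147.068847) px
Planar DLT: solve 8×8 A·h = b for H (H[2,2]=1):
  H  [+706.90471 +82.84233 +297.34576]
  H  [-52.56005 +835.57498 +231.68329]
  H  [+0.37413 -0.11906 +1.00000]
B = K⁻¹H; ‖b₁‖=1.216468, ‖b₂‖=1.216468; λ = 2/(‖b₁‖+‖b₂‖) = 0.822052, sign → tz>0 ⇒ λ=+0.822052
r₁ = λ·B[:,0] = (+0.93914,-0.15305,+0.30755); r₂ = λ·B[:,1] = (+0.19122,+0.97666,-0.09787)
r₃ = r₁×r₂ = (-0.28540,+0.15072,+0.94648); SVD([r₁ r₂ r₃]) → R = UVᵀ:
  R  [+0.93914 +0.19122 -0.28540]
  R  [-0.15305 +0.97666 +0.15072]
  R  [+0.30755 -0.09787 +0.94648]
t = (-0.02477, +0.01267, +0.82205) m
tr R = 2.862281; θ = arccos((tr R − 1)/2) = 0.373268 rad = 21.387°
axis k = ((R−Rᵀ)₃₂, (R−Rᵀ)₁₃, (R−Rᵀ)₂₁) / (2 sinθ) = (-0.340859, -0.813017, -0.472037)
rvec = θ·k = (-0.127232, -0.303473, -0.176196)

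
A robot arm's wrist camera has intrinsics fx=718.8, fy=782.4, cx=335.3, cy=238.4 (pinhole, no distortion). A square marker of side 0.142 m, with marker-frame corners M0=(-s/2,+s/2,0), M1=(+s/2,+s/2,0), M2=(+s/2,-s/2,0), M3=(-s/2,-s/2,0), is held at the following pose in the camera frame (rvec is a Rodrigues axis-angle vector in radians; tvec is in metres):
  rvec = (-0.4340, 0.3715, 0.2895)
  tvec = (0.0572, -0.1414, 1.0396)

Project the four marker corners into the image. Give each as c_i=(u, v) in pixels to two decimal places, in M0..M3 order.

Intrinsics K: fx=718.8, fy=782.4, cx=335.3, cy=238.4
Marker side s = 0.142 m; corners in marker frame (Z=0):
  M0 = (-0.0710, +0.0710, 0)
  M1 = (+0.0710, +0.0710, 0)
  M2 = (+0.0710, -0.0710, 0)
  M3 = (-0.0710, -0.0710, 0)
rvec = (-0.4340, 0.3715, 0.2895), |rvec| = θ = 0.64045 rad = 36.695°
Rodrigues: sinθ=0.59756, 1−cosθ=0.19817; R = I + sinθ·[k]× + (1−cosθ)·[k]×²:
    [+0.89283 -0.34801 +0.28592]
    [+0.19221 +0.86851 +0.45689]
    [-0.40732 -0.35297 +0.84232]
t = (0.0572, -0.1414, 1.0396) m
M0: Pc = R·M0+t = (-0.03090, -0.09338, +1.04346); u = 718.8·(-0.03090)/1.04346 + 335.3 = 314.0146, v = 782.4·(-0.09338)/1.04346 + 238.4 = 168.3799
M1: Pc = R·M1+t = (+0.09588, -0.06609, +0.98562); u = 718.8·(+0.09588)/0.98562 + 335.3 = 405.2257, v = 782.4·(-0.06609)/0.98562 + 238.4 = 185.9375
M2: Pc = R·M2+t = (+0.14530, -0.18942, +1.03574); u = 718.8·(+0.14530)/1.03574 + 335.3 = 436.1372, v = 782.4·(-0.18942)/1.03574 + 238.4 = 95.3144
M3: Pc = R·M3+t = (+0.01852, -0.21671, +1.09358); u = 718.8·(+0.01852)/1.09358 + 335.3 = 347.4715, v = 782.4·(-0.21671)/1.09358 + 238.4 = 83.3546

c0=(314.01, 168.38) c1=(405.23, 185.94) c2=(436.14, 95.31) c3=(347.47, 83.35)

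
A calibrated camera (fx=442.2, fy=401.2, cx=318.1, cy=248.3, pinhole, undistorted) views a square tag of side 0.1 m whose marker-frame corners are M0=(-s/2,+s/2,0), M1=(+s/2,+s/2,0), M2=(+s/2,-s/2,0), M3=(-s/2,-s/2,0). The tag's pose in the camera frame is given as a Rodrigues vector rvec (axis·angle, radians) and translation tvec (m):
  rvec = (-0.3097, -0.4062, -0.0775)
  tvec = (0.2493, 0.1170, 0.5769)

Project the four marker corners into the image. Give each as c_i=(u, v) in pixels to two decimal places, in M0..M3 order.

Intrinsics K: fx=442.2, fy=401.2, cx=318.1, cy=248.3
Marker side s = 0.1 m; corners in marker frame (Z=0):
  M0 = (-0.0500, +0.0500, 0)
  M1 = (+0.0500, +0.0500, 0)
  M2 = (+0.0500, -0.0500, 0)
  M3 = (-0.0500, -0.0500, 0)
rvec = (-0.3097, -0.4062, -0.0775), |rvec| = θ = 0.51664 rad = 29.601°
Rodrigues: sinθ=0.49396, 1−cosθ=0.13052; R = I + sinθ·[k]× + (1−cosθ)·[k]×²:
    [+0.91638 +0.13561 -0.37663]
    [-0.01258 +0.95016 +0.31150]
    [+0.40011 -0.28071 +0.87242]
t = (0.2493, 0.1170, 0.5769) m
M0: Pc = R·M0+t = (+0.21026, +0.16514, +0.54286); u = 442.2·(+0.21026)/0.54286 + 318.1 = 489.3739, v = 401.2·(+0.16514)/0.54286 + 248.3 = 370.3448
M1: Pc = R·M1+t = (+0.30190, +0.16388, +0.58287); u = 442.2·(+0.30190)/0.58287 + 318.1 = 547.1393, v = 401.2·(+0.16388)/0.58287 + 248.3 = 361.1009
M2: Pc = R·M2+t = (+0.28834, +0.06886, +0.61094); u = 442.2·(+0.28834)/0.61094 + 318.1 = 526.7999, v = 401.2·(+0.06886)/0.61094 + 248.3 = 293.5215
M3: Pc = R·M3+t = (+0.19670, +0.07012, +0.57093); u = 442.2·(+0.19670)/0.57093 + 318.1 = 470.4494, v = 401.2·(+0.07012)/0.57093 + 248.3 = 297.5750

c0=(489.37, 370.34) c1=(547.14, 361.10) c2=(526.80, 293.52) c3=(470.45, 297.57)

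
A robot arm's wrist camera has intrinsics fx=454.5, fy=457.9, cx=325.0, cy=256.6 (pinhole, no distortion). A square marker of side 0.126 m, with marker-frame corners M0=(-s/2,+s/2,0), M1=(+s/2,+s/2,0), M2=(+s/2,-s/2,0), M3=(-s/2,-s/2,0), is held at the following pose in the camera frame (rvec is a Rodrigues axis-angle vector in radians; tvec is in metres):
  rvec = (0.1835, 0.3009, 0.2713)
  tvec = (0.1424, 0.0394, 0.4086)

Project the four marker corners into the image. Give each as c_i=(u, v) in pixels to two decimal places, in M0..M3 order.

c0=(397.10, 340.89) c1=(532.90, 389.08) c2=(583.61, 254.14) c3=(434.64, 213.75)

Intrinsics K: fx=454.5, fy=457.9, cx=325.0, cy=256.6
Marker side s = 0.126 m; corners in marker frame (Z=0):
  M0 = (-0.0630, +0.0630, 0)
  M1 = (+0.0630, +0.0630, 0)
  M2 = (+0.0630, -0.0630, 0)
  M3 = (-0.0630, -0.0630, 0)
rvec = (0.1835, 0.3009, 0.2713), |rvec| = θ = 0.44477 rad = 25.483°
Rodrigues: sinθ=0.43025, 1−cosθ=0.09729; R = I + sinθ·[k]× + (1−cosθ)·[k]×²:
    [+0.91927 -0.23529 +0.31556]
    [+0.28960 +0.94724 -0.13736]
    [-0.26659 +0.21766 +0.93891]
t = (0.1424, 0.0394, 0.4086) m
M0: Pc = R·M0+t = (+0.06966, +0.08083, +0.43911); u = 454.5·(+0.06966)/0.43911 + 325.0 = 397.1046, v = 457.9·(+0.08083)/0.43911 + 256.6 = 340.8907
M1: Pc = R·M1+t = (+0.18549, +0.11732, +0.40552); u = 454.5·(+0.18549)/0.40552 + 325.0 = 532.8967, v = 457.9·(+0.11732)/0.40552 + 256.6 = 389.0759
M2: Pc = R·M2+t = (+0.21514, -0.00203, +0.37809); u = 454.5·(+0.21514)/0.37809 + 325.0 = 583.6139, v = 457.9·(-0.00203)/0.37809 + 256.6 = 254.1398
M3: Pc = R·M3+t = (+0.09931, -0.03852, +0.41168); u = 454.5·(+0.09931)/0.41168 + 325.0 = 434.6377, v = 457.9·(-0.03852)/0.41168 + 256.6 = 213.7546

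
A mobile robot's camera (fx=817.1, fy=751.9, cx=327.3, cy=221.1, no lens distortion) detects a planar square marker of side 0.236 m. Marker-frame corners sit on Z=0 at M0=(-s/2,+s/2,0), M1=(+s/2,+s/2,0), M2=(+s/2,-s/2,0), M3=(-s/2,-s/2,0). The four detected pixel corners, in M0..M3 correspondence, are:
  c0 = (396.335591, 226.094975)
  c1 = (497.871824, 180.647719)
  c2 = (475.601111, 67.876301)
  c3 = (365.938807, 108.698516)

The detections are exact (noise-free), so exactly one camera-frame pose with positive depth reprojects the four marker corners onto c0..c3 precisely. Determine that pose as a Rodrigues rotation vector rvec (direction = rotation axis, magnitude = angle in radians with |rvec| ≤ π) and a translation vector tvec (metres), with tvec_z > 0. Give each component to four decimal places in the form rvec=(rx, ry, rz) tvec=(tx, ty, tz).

rvec=(0.3186, -0.4709, -0.3409) tvec=(0.1914, -0.1419, 1.4386)

Intrinsics K: fx=817.1, fy=751.9, cx=327.3, cy=221.1
Marker side s = 0.236 m; corners in marker frame (Z=0):
  M0 = (-0.1180, +0.1180, 0)
  M1 = (+0.1180, +0.1180, 0)
  M2 = (+0.1180, -0.1180, 0)
  M3 = (-0.1180, -0.1180, 0)
Detected image corners:
  c0 = (396.335591, 226.094975) px
  c1 = (497.871824, 180.647719) px
  c2 = (475.601111, 67.876301) px
  c3 = (365.938807, 108.698516) px
Planar DLT: solve 8×8 A·h = b for H (H[2,2]=1):
  H  [+563.00609 +223.58602 +436.00642]
  H  [-144.06471 +525.15678 +146.90964]
  H  [+0.26750 +0.25936 +1.00000]
B = K⁻¹H; ‖b₁‖=0.695112, ‖b₂‖=0.695112; λ = 2/(‖b₁‖+‖b₂‖) = 1.438617, sign → tz>0 ⇒ λ=+1.438617
r₁ = λ·B[:,0] = (+0.83710,-0.38880,+0.38483); r₂ = λ·B[:,1] = (+0.24420,+0.89507,+0.37312)
r₃ = r₁×r₂ = (-0.48952,-0.21836,+0.84421); SVD([r₁ r₂ r₃]) → R = UVᵀ:
  R  [+0.83710 +0.24420 -0.48952]
  R  [-0.38880 +0.89507 -0.21836]
  R  [+0.38483 +0.37312 +0.84421]
t = (+0.19139, -0.14195, +1.43862) m
tr R = 2.576378; θ = arccos((tr R − 1)/2) = 0.662935 rad = 37.983°
axis k = ((R−Rᵀ)₃₂, (R−Rᵀ)₁₃, (R−Rᵀ)₂₁) / (2 sinθ) = (+0.480543, -0.710355, -0.514271)
rvec = θ·k = (+0.318569, -0.470919, -0.340928)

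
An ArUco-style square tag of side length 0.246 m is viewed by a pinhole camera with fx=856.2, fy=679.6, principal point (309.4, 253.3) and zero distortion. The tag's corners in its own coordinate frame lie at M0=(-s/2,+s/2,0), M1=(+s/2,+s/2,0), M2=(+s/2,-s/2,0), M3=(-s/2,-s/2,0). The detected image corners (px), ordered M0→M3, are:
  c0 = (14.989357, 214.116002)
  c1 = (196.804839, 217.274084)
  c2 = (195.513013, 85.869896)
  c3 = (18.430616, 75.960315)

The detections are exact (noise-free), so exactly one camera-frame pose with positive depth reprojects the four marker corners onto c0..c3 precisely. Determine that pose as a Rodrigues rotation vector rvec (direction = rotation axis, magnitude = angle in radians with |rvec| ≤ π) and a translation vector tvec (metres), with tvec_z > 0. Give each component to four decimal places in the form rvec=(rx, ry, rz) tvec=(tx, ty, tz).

rvec=(-0.1306, -0.2547, -0.0081) tvec=(-0.2827, -0.1878, 1.2061)

Intrinsics K: fx=856.2, fy=679.6, cx=309.4, cy=253.3
Marker side s = 0.246 m; corners in marker frame (Z=0):
  M0 = (-0.1230, +0.1230, 0)
  M1 = (+0.1230, +0.1230, 0)
  M2 = (+0.1230, -0.1230, 0)
  M3 = (-0.1230, -0.1230, 0)
Detected image corners:
  c0 = (14.989357, 214.116002) px
  c1 = (196.804839, 217.274084) px
  c2 = (195.513013, 85.869896) px
  c3 = (18.430616, 75.960315) px
Planar DLT: solve 8×8 A·h = b for H (H[2,2]=1):
  H  [+751.56176 -15.40037 +108.74543]
  H  [+57.70024 +531.81798 +147.51060]
  H  [+0.20877 -0.10597 +1.00000]
B = K⁻¹H; ‖b₁‖=0.829092, ‖b₂‖=0.829092; λ = 2/(‖b₁‖+‖b₂‖) = 1.206138, sign → tz>0 ⇒ λ=+1.206138
r₁ = λ·B[:,0] = (+0.96774,+0.00855,+0.25180); r₂ = λ·B[:,1] = (+0.02449,+0.99150,-0.12781)
r₃ = r₁×r₂ = (-0.25075,+0.12986,+0.95930); SVD([r₁ r₂ r₃]) → R = UVᵀ:
  R  [+0.96774 +0.02449 -0.25075]
  R  [+0.00855 +0.99150 +0.12986]
  R  [+0.25180 -0.12781 +0.95930]
t = (-0.28266, -0.18775, +1.20614) m
tr R = 2.918539; θ = arccos((tr R − 1)/2) = 0.286391 rad = 16.409°
axis k = ((R−Rᵀ)₃₂, (R−Rᵀ)₁₃, (R−Rᵀ)₂₁) / (2 sinθ) = (-0.456062, -0.889501, -0.028210)
rvec = θ·k = (-0.130612, -0.254745, -0.008079)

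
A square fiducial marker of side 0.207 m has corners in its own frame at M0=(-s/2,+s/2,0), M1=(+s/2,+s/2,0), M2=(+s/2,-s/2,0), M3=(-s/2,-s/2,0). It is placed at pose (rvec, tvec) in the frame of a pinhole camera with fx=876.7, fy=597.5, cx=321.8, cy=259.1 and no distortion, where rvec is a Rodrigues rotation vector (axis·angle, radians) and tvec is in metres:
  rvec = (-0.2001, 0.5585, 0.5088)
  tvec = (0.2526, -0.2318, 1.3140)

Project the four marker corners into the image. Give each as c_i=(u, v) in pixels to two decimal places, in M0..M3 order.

Intrinsics K: fx=876.7, fy=597.5, cx=321.8, cy=259.1
Marker side s = 0.207 m; corners in marker frame (Z=0):
  M0 = (-0.1035, +0.1035, 0)
  M1 = (+0.1035, +0.1035, 0)
  M2 = (+0.1035, -0.1035, 0)
  M3 = (-0.1035, -0.1035, 0)
rvec = (-0.2001, 0.5585, 0.5088), |rvec| = θ = 0.78156 rad = 44.780°
Rodrigues: sinθ=0.70439, 1−cosθ=0.29019; R = I + sinθ·[k]× + (1−cosθ)·[k]×²:
    [+0.72884 -0.51165 +0.45499]
    [+0.40547 +0.85800 +0.31534]
    [-0.55172 -0.04535 +0.83280]
t = (0.2526, -0.2318, 1.3140) m
M0: Pc = R·M0+t = (+0.12421, -0.18496, +1.36641); u = 876.7·(+0.12421)/1.36641 + 321.8 = 401.4940, v = 597.5·(-0.18496)/1.36641 + 259.1 = 178.2197
M1: Pc = R·M1+t = (+0.27508, -0.10103, +1.25220); u = 876.7·(+0.27508)/1.25220 + 321.8 = 514.3896, v = 597.5·(-0.10103)/1.25220 + 259.1 = 210.8920
M2: Pc = R·M2+t = (+0.38099, -0.27864, +1.26159); u = 876.7·(+0.38099)/1.26159 + 321.8 = 586.5565, v = 597.5·(-0.27864)/1.26159 + 259.1 = 127.1354
M3: Pc = R·M3+t = (+0.23012, -0.36257, +1.37580); u = 876.7·(+0.23012)/1.37580 + 321.8 = 468.4405, v = 597.5·(-0.36257)/1.37580 + 259.1 = 101.6386

c0=(401.49, 178.22) c1=(514.39, 210.89) c2=(586.56, 127.14) c3=(468.44, 101.64)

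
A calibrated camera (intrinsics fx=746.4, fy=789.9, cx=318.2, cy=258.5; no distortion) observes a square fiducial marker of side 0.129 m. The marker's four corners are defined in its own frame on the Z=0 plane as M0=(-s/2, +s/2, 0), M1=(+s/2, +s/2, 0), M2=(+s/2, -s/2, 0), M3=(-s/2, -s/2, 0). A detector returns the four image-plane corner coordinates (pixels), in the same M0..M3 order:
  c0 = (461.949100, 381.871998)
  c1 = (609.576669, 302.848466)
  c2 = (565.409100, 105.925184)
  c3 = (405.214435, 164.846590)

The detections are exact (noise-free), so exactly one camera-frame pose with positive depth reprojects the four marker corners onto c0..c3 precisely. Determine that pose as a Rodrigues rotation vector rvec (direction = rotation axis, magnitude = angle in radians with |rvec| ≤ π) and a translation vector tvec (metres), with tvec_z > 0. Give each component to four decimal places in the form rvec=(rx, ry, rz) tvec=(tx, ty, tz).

Intrinsics K: fx=746.4, fy=789.9, cx=318.2, cy=258.5
Marker side s = 0.129 m; corners in marker frame (Z=0):
  M0 = (-0.0645, +0.0645, 0)
  M1 = (+0.0645, +0.0645, 0)
  M2 = (+0.0645, -0.0645, 0)
  M3 = (-0.0645, -0.0645, 0)
Detected image corners:
  c0 = (461.949100, 381.871998) px
  c1 = (609.576669, 302.848466) px
  c2 = (565.409100, 105.925184) px
  c3 = (405.214435, 164.846590) px
Planar DLT: solve 8×8 A·h = b for H (H[2,2]=1):
  H  [+1635.62687 +566.09992 +515.41671]
  H  [-328.86058 +1683.24562 +239.26406]
  H  [+0.86891 +0.34814 +1.00000]
B = K⁻¹H; ‖b₁‖=2.135824, ‖b₂‖=2.135824; λ = 2/(‖b₁‖+‖b₂‖) = 0.468203, sign → tz>0 ⇒ λ=+0.468203
r₁ = λ·B[:,0] = (+0.85256,-0.32806,+0.40683); r₂ = λ·B[:,1] = (+0.28562,+0.94438,+0.16300)
r₃ = r₁×r₂ = (-0.43767,-0.02277,+0.89885); SVD([r₁ r₂ r₃]) → R = UVᵀ:
  R  [+0.85256 +0.28562 -0.43767]
  R  [-0.32806 +0.94438 -0.02277]
  R  [+0.40683 +0.16300 +0.89885]
t = (+0.12371, -0.01140, +0.46820) m
tr R = 2.695790; θ = arccos((tr R − 1)/2) = 0.558794 rad = 32.017°
axis k = ((R−Rᵀ)₃₂, (R−Rᵀ)₁₃, (R−Rᵀ)₂₁) / (2 sinθ) = (+0.175199, -0.796452, -0.578765)
rvec = θ·k = (+0.097900, -0.445052, -0.323411)

rvec=(0.0979, -0.4451, -0.3234) tvec=(0.1237, -0.0114, 0.4682)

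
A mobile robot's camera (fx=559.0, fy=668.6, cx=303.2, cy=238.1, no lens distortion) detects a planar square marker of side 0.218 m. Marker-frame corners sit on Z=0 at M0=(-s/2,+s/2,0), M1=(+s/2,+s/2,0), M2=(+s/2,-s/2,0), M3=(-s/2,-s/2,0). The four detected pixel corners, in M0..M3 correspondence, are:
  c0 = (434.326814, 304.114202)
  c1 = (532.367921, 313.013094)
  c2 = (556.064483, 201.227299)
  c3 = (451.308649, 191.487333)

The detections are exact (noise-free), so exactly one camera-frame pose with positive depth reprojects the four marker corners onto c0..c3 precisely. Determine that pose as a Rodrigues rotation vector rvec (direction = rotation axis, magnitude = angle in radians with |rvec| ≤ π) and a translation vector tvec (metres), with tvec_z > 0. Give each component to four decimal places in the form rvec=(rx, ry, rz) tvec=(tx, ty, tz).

Intrinsics K: fx=559.0, fy=668.6, cx=303.2, cy=238.1
Marker side s = 0.218 m; corners in marker frame (Z=0):
  M0 = (-0.1090, +0.1090, 0)
  M1 = (+0.1090, +0.1090, 0)
  M2 = (+0.1090, -0.1090, 0)
  M3 = (-0.1090, -0.1090, 0)
Detected image corners:
  c0 = (434.326814, 304.114202) px
  c1 = (532.367921, 313.013094) px
  c2 = (556.064483, 201.227299) px
  c3 = (451.308649, 191.487333) px
Planar DLT: solve 8×8 A·h = b for H (H[2,2]=1):
  H  [+469.06155 +57.49132 +493.22800]
  H  [+44.95872 +591.85119 +254.33371]
  H  [+0.00900 +0.30557 +1.00000]
B = K⁻¹H; ‖b₁‖=0.836727, ‖b₂‖=0.836727; λ = 2/(‖b₁‖+‖b₂‖) = 1.195133, sign → tz>0 ⇒ λ=+1.195133
r₁ = λ·B[:,0] = (+0.99701,+0.07653,+0.01076); r₂ = λ·B[:,1] = (-0.07517,+0.92789,+0.36520)
r₃ = r₁×r₂ = (+0.01796,-0.36492,+0.93087); SVD([r₁ r₂ r₃]) → R = UVᵀ:
  R  [+0.99701 -0.07517 +0.01796]
  R  [+0.07653 +0.92789 -0.36492]
  R  [+0.01076 +0.36520 +0.93087]
t = (+0.40628, +0.02902, +1.19513) m
tr R = 2.855765; θ = arccos((tr R − 1)/2) = 0.382103 rad = 21.893°
axis k = ((R−Rᵀ)₃₂, (R−Rᵀ)₁₃, (R−Rᵀ)₂₁) / (2 sinθ) = (+0.979044, +0.009658, +0.203421)
rvec = θ·k = (+0.374096, +0.003690, +0.077728)

rvec=(0.3741, 0.0037, 0.0777) tvec=(0.4063, 0.0290, 1.1951)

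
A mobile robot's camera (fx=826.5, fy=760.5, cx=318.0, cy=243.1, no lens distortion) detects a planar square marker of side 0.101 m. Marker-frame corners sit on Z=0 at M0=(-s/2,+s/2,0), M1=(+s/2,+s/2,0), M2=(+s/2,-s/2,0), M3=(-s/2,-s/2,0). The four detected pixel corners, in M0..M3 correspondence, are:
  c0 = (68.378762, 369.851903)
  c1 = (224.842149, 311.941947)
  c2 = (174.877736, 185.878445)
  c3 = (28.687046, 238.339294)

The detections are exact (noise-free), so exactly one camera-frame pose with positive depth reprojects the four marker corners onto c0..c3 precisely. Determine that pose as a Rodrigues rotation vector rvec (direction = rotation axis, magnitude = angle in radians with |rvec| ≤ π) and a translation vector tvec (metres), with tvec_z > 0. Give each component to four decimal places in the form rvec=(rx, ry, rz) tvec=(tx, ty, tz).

rvec=(-0.3836, 0.0126, -0.3866) tvec=(-0.1221, 0.0211, 0.5198)

Intrinsics K: fx=826.5, fy=760.5, cx=318.0, cy=243.1
Marker side s = 0.101 m; corners in marker frame (Z=0):
  M0 = (-0.0505, +0.0505, 0)
  M1 = (+0.0505, +0.0505, 0)
  M2 = (+0.0505, -0.0505, 0)
  M3 = (-0.0505, -0.0505, 0)
Detected image corners:
  c0 = (68.378762, 369.851903) px
  c1 = (224.842149, 311.941947) px
  c2 = (174.877736, 185.878445) px
  c3 = (28.687046, 238.339294) px
Planar DLT: solve 8×8 A·h = b for H (H[2,2]=1):
  H  [+1510.90086 +356.39171 +123.84058]
  H  [-513.30641 +1079.61262 +274.04345]
  H  [+0.11617 -0.70653 +1.00000]
B = K⁻¹H; ‖b₁‖=1.923798, ‖b₂‖=1.923798; λ = 2/(‖b₁‖+‖b₂‖) = 0.519805, sign → tz>0 ⇒ λ=+0.519805
r₁ = λ·B[:,0] = (+0.92701,-0.37015,+0.06039); r₂ = λ·B[:,1] = (+0.36545,+0.85532,-0.36726)
r₃ = r₁×r₂ = (+0.08429,+0.36252,+0.92816); SVD([r₁ r₂ r₃]) → R = UVᵀ:
  R  [+0.92701 +0.36545 +0.08429]
  R  [-0.37015 +0.85532 +0.36252]
  R  [+0.06039 -0.36726 +0.92816]
t = (-0.12211, +0.02115, +0.51981) m
tr R = 2.710481; θ = arccos((tr R − 1)/2) = 0.544781 rad = 31.214°
axis k = ((R−Rᵀ)₃₂, (R−Rᵀ)₁₃, (R−Rᵀ)₂₁) / (2 sinθ) = (-0.704106, +0.023066, -0.709720)
rvec = θ·k = (-0.383584, +0.012566, -0.386642)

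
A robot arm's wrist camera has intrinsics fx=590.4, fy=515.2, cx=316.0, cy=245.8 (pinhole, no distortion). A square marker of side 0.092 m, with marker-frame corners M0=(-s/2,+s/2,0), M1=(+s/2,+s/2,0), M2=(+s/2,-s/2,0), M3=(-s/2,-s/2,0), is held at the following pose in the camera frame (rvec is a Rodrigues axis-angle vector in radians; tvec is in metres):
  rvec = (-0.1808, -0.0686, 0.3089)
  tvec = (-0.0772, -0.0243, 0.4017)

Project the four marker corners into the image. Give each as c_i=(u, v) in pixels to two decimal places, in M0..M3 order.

c0=(112.99, 251.87) c1=(245.59, 288.81) c2=(287.55, 179.29) c3=(160.91, 142.93)

Intrinsics K: fx=590.4, fy=515.2, cx=316.0, cy=245.8
Marker side s = 0.092 m; corners in marker frame (Z=0):
  M0 = (-0.0460, +0.0460, 0)
  M1 = (+0.0460, +0.0460, 0)
  M2 = (+0.0460, -0.0460, 0)
  M3 = (-0.0460, -0.0460, 0)
rvec = (-0.1808, -0.0686, 0.3089), |rvec| = θ = 0.36444 rad = 20.881°
Rodrigues: sinθ=0.35642, 1−cosθ=0.06568; R = I + sinθ·[k]× + (1−cosθ)·[k]×²:
    [+0.95049 -0.29597 -0.09471]
    [+0.30824 +0.93665 +0.16635]
    [+0.03947 -0.18730 +0.98151]
t = (-0.0772, -0.0243, 0.4017) m
M0: Pc = R·M0+t = (-0.13454, +0.00461, +0.39127); u = 590.4·(-0.13454)/0.39127 + 316.0 = 112.9914, v = 515.2·(+0.00461)/0.39127 + 245.8 = 251.8661
M1: Pc = R·M1+t = (-0.04709, +0.03297, +0.39490); u = 590.4·(-0.04709)/0.39490 + 316.0 = 245.5940, v = 515.2·(+0.03297)/0.39490 + 245.8 = 288.8073
M2: Pc = R·M2+t = (-0.01986, -0.05321, +0.41213); u = 590.4·(-0.01986)/0.41213 + 316.0 = 287.5457, v = 515.2·(-0.05321)/0.41213 + 245.8 = 179.2868
M3: Pc = R·M3+t = (-0.10731, -0.08157, +0.40850); u = 590.4·(-0.10731)/0.40850 + 316.0 = 160.9096, v = 515.2·(-0.08157)/0.40850 + 245.8 = 142.9302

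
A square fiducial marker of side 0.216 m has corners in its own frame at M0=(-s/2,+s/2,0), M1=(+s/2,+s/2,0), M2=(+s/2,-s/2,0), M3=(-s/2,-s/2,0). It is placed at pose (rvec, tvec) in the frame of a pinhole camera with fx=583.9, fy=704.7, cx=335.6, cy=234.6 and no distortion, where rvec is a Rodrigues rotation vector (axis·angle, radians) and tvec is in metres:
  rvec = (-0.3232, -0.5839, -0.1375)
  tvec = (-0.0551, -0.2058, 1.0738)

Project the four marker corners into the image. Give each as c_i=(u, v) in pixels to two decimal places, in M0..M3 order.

Intrinsics K: fx=583.9, fy=704.7, cx=335.6, cy=234.6
Marker side s = 0.216 m; corners in marker frame (Z=0):
  M0 = (-0.1080, +0.1080, 0)
  M1 = (+0.1080, +0.1080, 0)
  M2 = (+0.1080, -0.1080, 0)
  M3 = (-0.1080, -0.1080, 0)
rvec = (-0.3232, -0.5839, -0.1375), |rvec| = θ = 0.68140 rad = 39.041°
Rodrigues: sinθ=0.62988, 1−cosθ=0.22331; R = I + sinθ·[k]× + (1−cosθ)·[k]×²:
    [+0.82693 +0.21787 -0.51838]
    [-0.03634 +0.94067 +0.33738]
    [+0.56113 -0.26015 +0.78579]
t = (-0.0551, -0.2058, 1.0738) m
M0: Pc = R·M0+t = (-0.12088, -0.10028, +0.98510); u = 583.9·(-0.12088)/0.98510 + 335.6 = 263.9514, v = 704.7·(-0.10028)/0.98510 + 234.6 = 162.8618
M1: Pc = R·M1+t = (+0.05774, -0.10813, +1.10631); u = 583.9·(+0.05774)/1.10631 + 335.6 = 366.0739, v = 704.7·(-0.10813)/1.10631 + 234.6 = 165.7211
M2: Pc = R·M2+t = (+0.01068, -0.31132, +1.16250); u = 583.9·(+0.01068)/1.16250 + 335.6 = 340.9638, v = 704.7·(-0.31132)/1.16250 + 234.6 = 45.8814
M3: Pc = R·M3+t = (-0.16794, -0.30347, +1.04129); u = 583.9·(-0.16794)/1.04129 + 335.6 = 241.4295, v = 704.7·(-0.30347)/1.04129 + 234.6 = 29.2273

c0=(263.95, 162.86) c1=(366.07, 165.72) c2=(340.96, 45.88) c3=(241.43, 29.23)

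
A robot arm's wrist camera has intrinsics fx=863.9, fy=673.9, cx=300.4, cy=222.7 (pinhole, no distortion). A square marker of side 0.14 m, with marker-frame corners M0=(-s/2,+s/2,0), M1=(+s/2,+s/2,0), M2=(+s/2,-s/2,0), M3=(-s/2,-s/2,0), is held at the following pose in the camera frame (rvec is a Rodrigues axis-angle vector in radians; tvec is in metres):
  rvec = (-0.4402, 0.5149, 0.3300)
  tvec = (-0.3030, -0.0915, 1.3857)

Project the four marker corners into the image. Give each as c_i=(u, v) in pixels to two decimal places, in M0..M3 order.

Intrinsics K: fx=863.9, fy=673.9, cx=300.4, cy=222.7
Marker side s = 0.14 m; corners in marker frame (Z=0):
  M0 = (-0.0700, +0.0700, 0)
  M1 = (+0.0700, +0.0700, 0)
  M2 = (+0.0700, -0.0700, 0)
  M3 = (-0.0700, -0.0700, 0)
rvec = (-0.4402, 0.5149, 0.3300), |rvec| = θ = 0.75352 rad = 43.174°
Rodrigues: sinθ=0.68421, 1−cosθ=0.27072; R = I + sinθ·[k]× + (1−cosθ)·[k]×²:
    [+0.82167 -0.40771 +0.39828]
    [+0.19158 +0.85569 +0.48072]
    [-0.53680 -0.31870 +0.78120]
t = (-0.3030, -0.0915, 1.3857) m
M0: Pc = R·M0+t = (-0.38906, -0.04501, +1.40097); u = 863.9·(-0.38906)/1.40097 + 300.4 = 60.4898, v = 673.9·(-0.04501)/1.40097 + 222.7 = 201.0480
M1: Pc = R·M1+t = (-0.27402, -0.01819, +1.32582); u = 863.9·(-0.27402)/1.32582 + 300.4 = 121.8469, v = 673.9·(-0.01819)/1.32582 + 222.7 = 213.4535
M2: Pc = R·M2+t = (-0.21694, -0.13799, +1.37043); u = 863.9·(-0.21694)/1.37043 + 300.4 = 163.6424, v = 673.9·(-0.13799)/1.37043 + 222.7 = 154.8456
M3: Pc = R·M3+t = (-0.33198, -0.16481, +1.44558); u = 863.9·(-0.33198)/1.44558 + 300.4 = 102.0062, v = 673.9·(-0.16481)/1.44558 + 222.7 = 145.8698

c0=(60.49, 201.05) c1=(121.85, 213.45) c2=(163.64, 154.85) c3=(102.01, 145.87)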